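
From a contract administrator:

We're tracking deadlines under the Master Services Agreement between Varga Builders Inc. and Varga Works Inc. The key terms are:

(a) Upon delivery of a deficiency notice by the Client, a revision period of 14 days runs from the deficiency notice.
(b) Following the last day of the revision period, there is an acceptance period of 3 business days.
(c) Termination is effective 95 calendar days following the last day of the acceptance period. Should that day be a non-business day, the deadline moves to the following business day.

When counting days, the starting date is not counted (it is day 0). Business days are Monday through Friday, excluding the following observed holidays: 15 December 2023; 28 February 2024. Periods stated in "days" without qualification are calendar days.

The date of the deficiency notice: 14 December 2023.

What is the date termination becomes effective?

8 April 2024

The last day of the revision period: 14 calendar days after 14 December 2023 is 28 December 2023.
The last day of the acceptance period: 3 business days after Thursday, 28 December 2023, skipping weekends — Dec 29, Jan 1, Jan 2 — lands on Tuesday, 2 January 2024.
The date termination becomes effective: 95 calendar days after 2 January 2024 is 6 April 2024. That falls on a Saturday, so it rolls to the next business day, Monday, 8 April 2024.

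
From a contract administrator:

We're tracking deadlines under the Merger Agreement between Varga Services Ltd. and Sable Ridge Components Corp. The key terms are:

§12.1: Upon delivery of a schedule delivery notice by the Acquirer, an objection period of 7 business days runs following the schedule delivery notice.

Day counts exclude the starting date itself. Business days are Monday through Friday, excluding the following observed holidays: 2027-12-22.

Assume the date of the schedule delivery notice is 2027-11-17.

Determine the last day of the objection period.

From Wednesday, 2027-11-17, 7 business days (Nov 18, Nov 19, Nov 22, Nov 23, Nov 24, Nov 25, Nov 26, skipping weekends) brings us to Friday, 2027-11-26, which is the last day of the objection period.

2027-11-26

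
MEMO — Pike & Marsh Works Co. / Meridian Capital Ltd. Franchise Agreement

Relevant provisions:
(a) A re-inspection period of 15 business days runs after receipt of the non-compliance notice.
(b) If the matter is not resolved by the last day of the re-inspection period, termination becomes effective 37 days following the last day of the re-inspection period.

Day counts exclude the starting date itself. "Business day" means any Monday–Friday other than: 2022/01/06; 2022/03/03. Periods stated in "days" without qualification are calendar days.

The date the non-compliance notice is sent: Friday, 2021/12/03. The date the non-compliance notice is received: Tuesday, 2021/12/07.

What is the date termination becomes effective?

The last day of the re-inspection period: counting 15 business days from Tuesday, 2021/12/07 (Dec 8, Dec 9, Dec 10, Dec 13, …, Dec 24, Dec 27, Dec 28, skipping weekends) reaches Tuesday, 2021/12/28.
The date termination becomes effective: 2021/12/28 + 37 days = 2022/02/03.

2022/02/03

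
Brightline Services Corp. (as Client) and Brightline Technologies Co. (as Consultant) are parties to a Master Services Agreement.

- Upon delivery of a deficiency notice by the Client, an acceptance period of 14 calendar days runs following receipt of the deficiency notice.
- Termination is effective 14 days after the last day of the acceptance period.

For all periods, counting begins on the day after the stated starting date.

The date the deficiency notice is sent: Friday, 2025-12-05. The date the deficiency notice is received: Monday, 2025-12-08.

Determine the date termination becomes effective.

2026-01-05

The last day of the acceptance period: 2025-12-08 + 14 days = 2025-12-22.
The date termination becomes effective: 14 calendar days after 2025-12-22 is 2026-01-05.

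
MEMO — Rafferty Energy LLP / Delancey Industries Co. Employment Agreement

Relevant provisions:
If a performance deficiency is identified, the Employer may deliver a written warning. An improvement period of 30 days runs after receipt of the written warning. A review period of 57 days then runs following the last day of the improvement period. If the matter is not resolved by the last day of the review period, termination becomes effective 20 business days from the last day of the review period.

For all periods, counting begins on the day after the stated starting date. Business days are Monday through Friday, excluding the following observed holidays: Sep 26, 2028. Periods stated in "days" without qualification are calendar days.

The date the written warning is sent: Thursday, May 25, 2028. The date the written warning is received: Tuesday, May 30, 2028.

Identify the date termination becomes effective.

The last day of the improvement period: May 30, 2028 + 30 days = Jun 29, 2028.
The last day of the review period: 57 calendar days after Jun 29, 2028 is Aug 25, 2028.
The date termination becomes effective: 20 business days after Friday, Aug 25, 2028, skipping weekends — Aug 28, Aug 29, Aug 30, Aug 31, …, Sep 20, Sep 21, Sep 22 — lands on Friday, Sep 22, 2028.

Sep 22, 2028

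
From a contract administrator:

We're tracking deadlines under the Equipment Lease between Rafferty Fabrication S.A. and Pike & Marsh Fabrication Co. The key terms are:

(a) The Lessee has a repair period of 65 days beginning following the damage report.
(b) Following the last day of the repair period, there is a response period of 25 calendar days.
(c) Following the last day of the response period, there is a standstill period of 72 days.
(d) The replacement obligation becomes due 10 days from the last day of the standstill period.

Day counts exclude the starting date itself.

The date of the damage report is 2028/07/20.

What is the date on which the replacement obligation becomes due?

Adding 65 calendar days to 2028/07/20 gives 2028/09/23, which is the last day of the repair period.
The last day of the response period: 2028/09/23 + 25 days = 2028/10/18.
The last day of the standstill period: 72 calendar days after 2028/10/18 is 2028/12/29.
The date on which the replacement obligation becomes due: 10 calendar days after 2028/12/29 is 2029/01/08.

2029/01/08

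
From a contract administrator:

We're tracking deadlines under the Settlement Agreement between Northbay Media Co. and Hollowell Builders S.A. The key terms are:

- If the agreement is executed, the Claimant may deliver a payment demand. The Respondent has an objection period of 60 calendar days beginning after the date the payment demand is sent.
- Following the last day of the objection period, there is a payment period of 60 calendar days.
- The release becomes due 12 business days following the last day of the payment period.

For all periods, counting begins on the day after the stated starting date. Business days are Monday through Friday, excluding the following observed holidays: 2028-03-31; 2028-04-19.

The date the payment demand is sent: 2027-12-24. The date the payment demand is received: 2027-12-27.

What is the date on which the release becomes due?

Adding 60 calendar days to 2027-12-24 gives 2028-02-22, which is the last day of the objection period.
Adding 60 calendar days to 2028-02-22 gives 2028-04-22, which is the last day of the payment period.
The date on which the release becomes due: 12 business days after Saturday, 2028-04-22, skipping weekends — Apr 24, Apr 25, Apr 26, Apr 27, …, May 5, May 8, May 9 — lands on Tuesday, 2028-05-09.

2028-05-09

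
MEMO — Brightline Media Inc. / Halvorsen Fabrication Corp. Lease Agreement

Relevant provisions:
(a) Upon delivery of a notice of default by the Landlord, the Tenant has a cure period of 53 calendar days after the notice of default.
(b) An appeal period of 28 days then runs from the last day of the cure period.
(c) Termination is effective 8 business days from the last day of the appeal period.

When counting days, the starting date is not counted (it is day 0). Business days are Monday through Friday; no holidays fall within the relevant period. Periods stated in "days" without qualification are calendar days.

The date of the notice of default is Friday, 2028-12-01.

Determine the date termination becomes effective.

2029-03-02

The last day of the cure period: 2028-12-01 + 53 days = 2029-01-23.
The last day of the appeal period: 2029-01-23 + 28 days = 2029-02-20.
The date termination becomes effective: counting 8 business days from Tuesday, 2029-02-20 (Feb 21, Feb 22, Feb 23, Feb 26, Feb 27, Feb 28, Mar 1, Mar 2, skipping weekends) reaches Friday, 2029-03-02.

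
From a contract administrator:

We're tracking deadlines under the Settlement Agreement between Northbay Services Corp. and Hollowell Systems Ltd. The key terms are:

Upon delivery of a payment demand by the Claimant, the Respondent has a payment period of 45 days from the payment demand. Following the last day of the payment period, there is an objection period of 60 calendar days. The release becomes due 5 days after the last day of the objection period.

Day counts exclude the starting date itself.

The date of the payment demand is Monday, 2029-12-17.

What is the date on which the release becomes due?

The last day of the payment period: 2029-12-17 + 45 days = 2030-01-31.
The last day of the objection period: 2030-01-31 + 60 days = 2030-04-01.
The date on which the release becomes due: 5 calendar days after 2030-04-01 is 2030-04-06.

2030-04-06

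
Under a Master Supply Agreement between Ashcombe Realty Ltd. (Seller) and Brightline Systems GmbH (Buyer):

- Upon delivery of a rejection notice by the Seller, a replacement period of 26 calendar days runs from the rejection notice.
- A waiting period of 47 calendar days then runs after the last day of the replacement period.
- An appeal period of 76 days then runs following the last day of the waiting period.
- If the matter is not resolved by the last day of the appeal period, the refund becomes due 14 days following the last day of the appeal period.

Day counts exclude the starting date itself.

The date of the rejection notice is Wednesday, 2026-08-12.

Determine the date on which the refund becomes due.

The last day of the replacement period: 2026-08-12 + 26 days = 2026-09-07.
Adding 47 calendar days to 2026-09-07 gives 2026-10-24, which is the last day of the waiting period.
Adding 76 calendar days to 2026-10-24 gives 2027-01-08, which is the last day of the appeal period.
Adding 14 calendar days to 2027-01-08 gives 2027-01-22, which is the date on which the refund becomes due.

2027-01-22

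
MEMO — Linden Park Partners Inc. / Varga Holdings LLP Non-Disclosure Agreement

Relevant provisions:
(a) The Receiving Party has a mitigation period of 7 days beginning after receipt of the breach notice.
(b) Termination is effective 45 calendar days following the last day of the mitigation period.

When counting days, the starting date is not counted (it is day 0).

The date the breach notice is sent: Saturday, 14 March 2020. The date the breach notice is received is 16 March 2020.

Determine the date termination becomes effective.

7 May 2020

The last day of the mitigation period: 16 March 2020 + 7 days = 23 March 2020.
The date termination becomes effective: 23 March 2020 + 45 days = 7 May 2020.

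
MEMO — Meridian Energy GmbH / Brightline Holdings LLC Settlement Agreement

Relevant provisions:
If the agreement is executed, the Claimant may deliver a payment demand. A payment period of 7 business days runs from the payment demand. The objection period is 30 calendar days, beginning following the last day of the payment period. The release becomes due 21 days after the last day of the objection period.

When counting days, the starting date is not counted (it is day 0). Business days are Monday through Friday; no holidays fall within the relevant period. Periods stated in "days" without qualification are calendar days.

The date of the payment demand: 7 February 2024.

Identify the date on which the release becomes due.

The last day of the payment period: 7 business days after Wednesday, 7 February 2024, skipping weekends — Feb 8, Feb 9, Feb 12, Feb 13, Feb 14, Feb 15, Feb 16 — lands on Friday, 16 February 2024.
The last day of the objection period: 30 calendar days after 16 February 2024 is 17 March 2024.
Adding 21 calendar days to 17 March 2024 gives 7 April 2024, which is the date on which the release becomes due.

7 April 2024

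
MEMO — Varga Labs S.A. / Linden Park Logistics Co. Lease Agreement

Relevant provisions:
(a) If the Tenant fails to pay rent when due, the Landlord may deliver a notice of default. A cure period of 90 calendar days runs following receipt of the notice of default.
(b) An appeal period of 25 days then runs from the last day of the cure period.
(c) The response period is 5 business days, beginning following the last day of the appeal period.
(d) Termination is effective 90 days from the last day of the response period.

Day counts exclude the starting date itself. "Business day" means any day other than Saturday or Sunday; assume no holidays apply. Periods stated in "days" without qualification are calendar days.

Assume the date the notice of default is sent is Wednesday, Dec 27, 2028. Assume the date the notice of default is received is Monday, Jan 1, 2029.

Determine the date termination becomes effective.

The last day of the cure period: Jan 1, 2029 + 90 days = Apr 1, 2029.
The last day of the appeal period: Apr 1, 2029 + 25 days = Apr 26, 2029.
The last day of the response period: 5 business days after Thursday, Apr 26, 2029, skipping weekends — Apr 27, Apr 30, May 1, May 2, May 3 — lands on Thursday, May 3, 2029.
Adding 90 calendar days to May 3, 2029 gives Aug 1, 2029, which is the date termination becomes effective.

Aug 1, 2029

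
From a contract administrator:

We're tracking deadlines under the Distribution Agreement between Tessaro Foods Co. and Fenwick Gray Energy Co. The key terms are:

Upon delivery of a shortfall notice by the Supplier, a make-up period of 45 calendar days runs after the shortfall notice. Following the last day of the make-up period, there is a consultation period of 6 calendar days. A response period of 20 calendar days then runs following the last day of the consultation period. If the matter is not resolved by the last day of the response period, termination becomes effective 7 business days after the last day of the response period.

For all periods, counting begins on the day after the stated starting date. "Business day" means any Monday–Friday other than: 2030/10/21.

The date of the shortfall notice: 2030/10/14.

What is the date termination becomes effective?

Adding 45 calendar days to 2030/10/14 gives 2030/11/28, which is the last day of the make-up period.
The last day of the consultation period: 2030/11/28 + 6 days = 2030/12/04.
The last day of the response period: 2030/12/04 + 20 days = 2030/12/24.
From Tuesday, 2030/12/24, 7 business days (Dec 25, Dec 26, Dec 27, Dec 30, Dec 31, Jan 1, Jan 2, skipping weekends) brings us to Thursday, 2031/01/02, which is the date termination becomes effective.

2031/01/02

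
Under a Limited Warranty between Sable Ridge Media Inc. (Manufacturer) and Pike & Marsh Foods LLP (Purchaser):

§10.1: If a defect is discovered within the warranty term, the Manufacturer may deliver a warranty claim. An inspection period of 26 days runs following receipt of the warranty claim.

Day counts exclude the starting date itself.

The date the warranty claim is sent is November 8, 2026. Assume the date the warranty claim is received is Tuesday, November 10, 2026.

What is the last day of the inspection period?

The last day of the inspection period: November 10, 2026 + 26 days = December 6, 2026.

December 6, 2026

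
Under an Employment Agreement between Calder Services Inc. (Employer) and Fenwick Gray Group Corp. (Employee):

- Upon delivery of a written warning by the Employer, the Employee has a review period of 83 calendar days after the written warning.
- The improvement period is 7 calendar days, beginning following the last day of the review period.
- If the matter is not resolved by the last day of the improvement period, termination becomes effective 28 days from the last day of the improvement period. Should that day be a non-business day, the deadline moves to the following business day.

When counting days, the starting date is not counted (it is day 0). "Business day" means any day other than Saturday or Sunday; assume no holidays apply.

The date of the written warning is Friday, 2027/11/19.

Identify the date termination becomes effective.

The last day of the review period: 2027/11/19 + 83 days = 2028/02/10.
The last day of the improvement period: 2028/02/10 + 7 days = 2028/02/17.
Adding 28 calendar days to 2028/02/17 gives 2028/03/16, which is the date termination becomes effective. 2028/03/16 is a Thursday, so no roll-forward applies.

2028/03/16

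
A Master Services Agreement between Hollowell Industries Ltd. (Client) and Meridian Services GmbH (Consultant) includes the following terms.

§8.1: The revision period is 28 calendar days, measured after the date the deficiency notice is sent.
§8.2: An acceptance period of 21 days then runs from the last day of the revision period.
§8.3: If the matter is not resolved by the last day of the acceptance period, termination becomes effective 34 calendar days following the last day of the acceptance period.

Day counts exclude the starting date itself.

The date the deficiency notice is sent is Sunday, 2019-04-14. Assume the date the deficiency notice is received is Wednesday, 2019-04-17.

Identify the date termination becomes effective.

2019-07-06

The last day of the revision period: 2019-04-14 + 28 days = 2019-05-12.
The last day of the acceptance period: 2019-05-12 + 21 days = 2019-06-02.
The date termination becomes effective: 2019-06-02 + 34 days = 2019-07-06.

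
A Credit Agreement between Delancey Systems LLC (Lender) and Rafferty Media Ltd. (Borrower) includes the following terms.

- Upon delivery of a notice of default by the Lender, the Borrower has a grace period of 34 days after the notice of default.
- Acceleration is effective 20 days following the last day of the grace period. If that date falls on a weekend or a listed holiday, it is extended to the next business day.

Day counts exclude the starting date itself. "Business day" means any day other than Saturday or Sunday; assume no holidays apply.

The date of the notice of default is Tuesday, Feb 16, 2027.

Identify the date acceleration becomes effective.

Apr 12, 2027

Adding 34 calendar days to Feb 16, 2027 gives Mar 22, 2027, which is the last day of the grace period.
The date acceleration becomes effective: Mar 22, 2027 + 20 days = Apr 11, 2027. That falls on a Sunday, so it rolls to the next business day, Monday, Apr 12, 2027.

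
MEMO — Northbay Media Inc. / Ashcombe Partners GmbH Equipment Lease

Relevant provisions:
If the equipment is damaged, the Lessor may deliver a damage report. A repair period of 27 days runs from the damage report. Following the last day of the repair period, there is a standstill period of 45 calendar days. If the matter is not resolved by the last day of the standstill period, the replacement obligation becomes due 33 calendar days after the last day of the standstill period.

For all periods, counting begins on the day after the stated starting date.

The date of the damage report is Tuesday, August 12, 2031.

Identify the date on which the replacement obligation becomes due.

November 25, 2031

Adding 27 calendar days to August 12, 2031 gives September 8, 2031, which is the last day of the repair period.
The last day of the standstill period: September 8, 2031 + 45 days = October 23, 2031.
The date on which the replacement obligation becomes due: October 23, 2031 + 33 days = November 25, 2031.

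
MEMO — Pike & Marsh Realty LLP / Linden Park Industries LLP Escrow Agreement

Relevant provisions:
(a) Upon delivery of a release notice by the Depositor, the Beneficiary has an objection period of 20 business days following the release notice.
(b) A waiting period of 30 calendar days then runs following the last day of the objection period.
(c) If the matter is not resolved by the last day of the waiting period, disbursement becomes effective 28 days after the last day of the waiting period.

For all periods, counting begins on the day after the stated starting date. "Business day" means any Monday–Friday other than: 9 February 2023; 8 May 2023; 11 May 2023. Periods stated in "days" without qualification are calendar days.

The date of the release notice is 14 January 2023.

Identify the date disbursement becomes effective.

12 April 2023

The last day of the objection period: 20 business days after Saturday, 14 January 2023, skipping weekends and the listed holiday on Feb 9 — Jan 16, Jan 17, Jan 18, Jan 19, …, Feb 8, Feb 10, Feb 13 — lands on Monday, 13 February 2023.
The last day of the waiting period: 13 February 2023 + 30 days = 15 March 2023.
The date disbursement becomes effective: 28 calendar days after 15 March 2023 is 12 April 2023.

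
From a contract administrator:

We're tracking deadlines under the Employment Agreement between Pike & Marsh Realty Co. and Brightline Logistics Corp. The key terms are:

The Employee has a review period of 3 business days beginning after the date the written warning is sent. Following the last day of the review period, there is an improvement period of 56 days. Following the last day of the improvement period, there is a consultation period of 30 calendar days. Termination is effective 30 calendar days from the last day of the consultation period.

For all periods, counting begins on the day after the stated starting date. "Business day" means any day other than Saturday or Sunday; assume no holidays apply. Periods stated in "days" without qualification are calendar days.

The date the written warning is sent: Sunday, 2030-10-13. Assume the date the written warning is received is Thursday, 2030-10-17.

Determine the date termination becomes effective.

The last day of the review period: 3 business days after Sunday, 2030-10-13, skipping weekends — Oct 14, Oct 15, Oct 16 — lands on Wednesday, 2030-10-16.
The last day of the improvement period: 56 calendar days after 2030-10-16 is 2030-12-11.
The last day of the consultation period: 30 calendar days after 2030-12-11 is 2031-01-10.
The date termination becomes effective: 2031-01-10 + 30 days = 2031-02-09.

2031-02-09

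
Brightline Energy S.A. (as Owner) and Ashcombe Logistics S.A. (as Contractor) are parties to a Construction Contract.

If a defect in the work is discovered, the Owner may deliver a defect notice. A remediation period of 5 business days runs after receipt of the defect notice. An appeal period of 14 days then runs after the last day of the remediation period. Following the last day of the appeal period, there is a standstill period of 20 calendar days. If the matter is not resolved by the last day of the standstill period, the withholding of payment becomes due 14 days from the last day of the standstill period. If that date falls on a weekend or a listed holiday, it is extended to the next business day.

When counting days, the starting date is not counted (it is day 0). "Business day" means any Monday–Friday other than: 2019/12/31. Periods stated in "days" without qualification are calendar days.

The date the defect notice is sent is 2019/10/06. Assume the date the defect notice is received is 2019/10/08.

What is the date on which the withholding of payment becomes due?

2019/12/02

From Tuesday, 2019/10/08, 5 business days (Oct 9, Oct 10, Oct 11, Oct 14, Oct 15, skipping weekends) brings us to Tuesday, 2019/10/15, which is the last day of the remediation period.
The last day of the appeal period: 14 calendar days after 2019/10/15 is 2019/10/29.
The last day of the standstill period: 2019/10/29 + 20 days = 2019/11/18.
The date on which the withholding of payment becomes due: 14 calendar days after 2019/11/18 is 2019/12/02. 2019/12/02 is a Monday and is not a listed holiday, so no roll-forward applies.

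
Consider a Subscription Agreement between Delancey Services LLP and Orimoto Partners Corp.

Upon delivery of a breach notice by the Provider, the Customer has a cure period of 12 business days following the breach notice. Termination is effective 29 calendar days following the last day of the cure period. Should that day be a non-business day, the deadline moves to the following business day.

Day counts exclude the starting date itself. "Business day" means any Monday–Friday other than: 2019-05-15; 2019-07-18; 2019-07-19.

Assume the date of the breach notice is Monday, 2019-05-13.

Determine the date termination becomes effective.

The last day of the cure period: counting 12 business days from Monday, 2019-05-13 (May 14, May 16, May 17, May 20, …, May 28, May 29, May 30, skipping weekends and the listed holiday on May 15) reaches Thursday, 2019-05-30.
The date termination becomes effective: 29 calendar days after 2019-05-30 is 2019-06-28. 2019-06-28 is a Friday and is not a listed holiday, so no roll-forward applies.

2019-06-28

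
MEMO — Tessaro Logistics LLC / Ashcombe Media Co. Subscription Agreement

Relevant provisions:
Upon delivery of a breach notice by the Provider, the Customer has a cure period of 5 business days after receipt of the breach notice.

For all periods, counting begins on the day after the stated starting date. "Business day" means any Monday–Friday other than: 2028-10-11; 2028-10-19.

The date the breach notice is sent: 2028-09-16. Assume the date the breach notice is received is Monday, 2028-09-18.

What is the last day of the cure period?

From Monday, 2028-09-18, 5 business days (Sep 19, Sep 20, Sep 21, Sep 22, Sep 25, skipping weekends) brings us to Monday, 2028-09-25, which is the last day of the cure period.

2028-09-25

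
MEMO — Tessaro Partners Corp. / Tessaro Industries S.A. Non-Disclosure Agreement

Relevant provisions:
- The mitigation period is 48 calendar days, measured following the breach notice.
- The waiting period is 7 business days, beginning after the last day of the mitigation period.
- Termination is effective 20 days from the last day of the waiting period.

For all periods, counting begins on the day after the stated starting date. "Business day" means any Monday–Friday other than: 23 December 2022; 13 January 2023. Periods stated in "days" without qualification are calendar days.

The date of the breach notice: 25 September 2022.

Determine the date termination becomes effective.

12 December 2022

The last day of the mitigation period: 48 calendar days after 25 September 2022 is 12 November 2022.
The last day of the waiting period: 7 business days after Saturday, 12 November 2022, skipping weekends — Nov 14, Nov 15, Nov 16, Nov 17, Nov 18, Nov 21, Nov 22 — lands on Tuesday, 22 November 2022.
The date termination becomes effective: 22 November 2022 + 20 days = 12 December 2022.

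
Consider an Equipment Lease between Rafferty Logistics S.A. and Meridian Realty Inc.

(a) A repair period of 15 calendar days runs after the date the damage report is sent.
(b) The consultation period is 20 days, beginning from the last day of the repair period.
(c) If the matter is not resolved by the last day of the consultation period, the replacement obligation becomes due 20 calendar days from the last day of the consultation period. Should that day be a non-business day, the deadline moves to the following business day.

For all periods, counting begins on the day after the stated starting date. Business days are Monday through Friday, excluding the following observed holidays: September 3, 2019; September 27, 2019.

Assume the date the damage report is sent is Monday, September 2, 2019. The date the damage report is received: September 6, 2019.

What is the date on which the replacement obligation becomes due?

The last day of the repair period: 15 calendar days after September 2, 2019 is September 17, 2019.
Adding 20 calendar days to September 17, 2019 gives October 7, 2019, which is the last day of the consultation period.
The date on which the replacement obligation becomes due: October 7, 2019 + 20 days = October 27, 2019. That falls on a Sunday, so it rolls to the next business day, Monday, October 28, 2019.

October 28, 2019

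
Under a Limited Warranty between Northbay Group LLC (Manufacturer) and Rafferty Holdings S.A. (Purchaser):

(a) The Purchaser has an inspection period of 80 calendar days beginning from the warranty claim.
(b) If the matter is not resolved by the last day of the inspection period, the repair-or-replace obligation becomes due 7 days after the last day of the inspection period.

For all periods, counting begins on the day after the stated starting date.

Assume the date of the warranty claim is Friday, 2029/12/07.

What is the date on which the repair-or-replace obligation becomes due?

2030/03/04

Adding 80 calendar days to 2029/12/07 gives 2030/02/25, which is the last day of the inspection period.
The date on which the repair-or-replace obligation becomes due: 7 calendar days after 2030/02/25 is 2030/03/04.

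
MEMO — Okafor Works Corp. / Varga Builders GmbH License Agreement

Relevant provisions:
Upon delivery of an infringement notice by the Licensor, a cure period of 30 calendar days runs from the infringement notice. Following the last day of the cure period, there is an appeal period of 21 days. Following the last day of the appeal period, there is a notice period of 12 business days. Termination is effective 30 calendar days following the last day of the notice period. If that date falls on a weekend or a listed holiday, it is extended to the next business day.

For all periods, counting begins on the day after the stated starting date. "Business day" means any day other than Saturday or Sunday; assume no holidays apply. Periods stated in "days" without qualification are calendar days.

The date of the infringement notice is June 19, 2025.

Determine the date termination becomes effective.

The last day of the cure period: 30 calendar days after June 19, 2025 is July 19, 2025.
The last day of the appeal period: 21 calendar days after July 19, 2025 is August 9, 2025.
The last day of the notice period: counting 12 business days from Saturday, August 9, 2025 (Aug 11, Aug 12, Aug 13, Aug 14, …, Aug 22, Aug 25, Aug 26, skipping weekends) reaches Tuesday, August 26, 2025.
The date termination becomes effective: August 26, 2025 + 30 days = September 25, 2025. September 25, 2025 is a Thursday, so no roll-forward applies.

September 25, 2025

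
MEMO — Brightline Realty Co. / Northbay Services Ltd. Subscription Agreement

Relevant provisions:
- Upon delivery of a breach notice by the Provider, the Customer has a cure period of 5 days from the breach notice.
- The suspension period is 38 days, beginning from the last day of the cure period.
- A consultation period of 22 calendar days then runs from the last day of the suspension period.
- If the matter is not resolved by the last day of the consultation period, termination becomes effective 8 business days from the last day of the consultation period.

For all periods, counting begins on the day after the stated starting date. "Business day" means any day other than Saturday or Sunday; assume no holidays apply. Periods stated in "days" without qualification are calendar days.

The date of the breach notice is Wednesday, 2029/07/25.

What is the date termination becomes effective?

The last day of the cure period: 5 calendar days after 2029/07/25 is 2029/07/30.
Adding 38 calendar days to 2029/07/30 gives 2029/09/06, which is the last day of the suspension period.
Adding 22 calendar days to 2029/09/06 gives 2029/09/28, which is the last day of the consultation period.
From Friday, 2029/09/28, 8 business days (Oct 1, Oct 2, Oct 3, Oct 4, Oct 5, Oct 8, Oct 9, Oct 10, skipping weekends) brings us to Wednesday, 2029/10/10, which is the date termination becomes effective.

2029/10/10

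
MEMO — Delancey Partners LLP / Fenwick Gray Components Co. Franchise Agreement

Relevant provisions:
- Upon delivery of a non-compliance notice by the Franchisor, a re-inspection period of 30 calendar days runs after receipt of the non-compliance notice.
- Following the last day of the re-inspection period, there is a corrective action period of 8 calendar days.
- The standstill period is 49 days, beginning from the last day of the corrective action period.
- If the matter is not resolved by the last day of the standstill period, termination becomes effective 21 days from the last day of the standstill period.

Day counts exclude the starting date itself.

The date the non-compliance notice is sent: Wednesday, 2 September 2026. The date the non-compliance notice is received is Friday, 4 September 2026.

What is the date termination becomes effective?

21 December 2026

The last day of the re-inspection period: 30 calendar days after 4 September 2026 is 4 October 2026.
The last day of the corrective action period: 8 calendar days after 4 October 2026 is 12 October 2026.
The last day of the standstill period: 12 October 2026 + 49 days = 30 November 2026.
The date termination becomes effective: 30 November 2026 + 21 days = 21 December 2026.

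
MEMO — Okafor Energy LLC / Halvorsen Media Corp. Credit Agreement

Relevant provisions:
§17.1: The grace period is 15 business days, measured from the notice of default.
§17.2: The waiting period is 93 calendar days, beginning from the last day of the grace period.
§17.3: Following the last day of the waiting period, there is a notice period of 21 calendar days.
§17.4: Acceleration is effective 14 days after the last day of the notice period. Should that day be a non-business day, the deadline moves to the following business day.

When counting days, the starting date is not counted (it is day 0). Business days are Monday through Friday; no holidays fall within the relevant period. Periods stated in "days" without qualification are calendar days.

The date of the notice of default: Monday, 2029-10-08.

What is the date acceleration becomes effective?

From Monday, 2029-10-08, 15 business days (Oct 9, Oct 10, Oct 11, Oct 12, …, Oct 25, Oct 26, Oct 29, skipping weekends) brings us to Monday, 2029-10-29, which is the last day of the grace period.
Adding 93 calendar days to 2029-10-29 gives 2030-01-30, which is the last day of the waiting period.
The last day of the notice period: 21 calendar days after 2030-01-30 is 2030-02-20.
Adding 14 calendar days to 2030-02-20 gives 2030-03-06, which is the date acceleration becomes effective. 2030-03-06 is a Wednesday, so no roll-forward applies.

2030-03-06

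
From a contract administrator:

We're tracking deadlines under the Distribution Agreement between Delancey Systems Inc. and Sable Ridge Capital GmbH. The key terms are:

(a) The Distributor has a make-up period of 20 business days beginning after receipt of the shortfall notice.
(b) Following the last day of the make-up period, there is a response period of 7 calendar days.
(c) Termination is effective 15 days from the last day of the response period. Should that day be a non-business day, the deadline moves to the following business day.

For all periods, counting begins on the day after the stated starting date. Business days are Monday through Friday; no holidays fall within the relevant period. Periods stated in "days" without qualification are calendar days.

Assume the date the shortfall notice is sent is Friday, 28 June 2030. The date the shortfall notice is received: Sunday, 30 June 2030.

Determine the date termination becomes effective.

The last day of the make-up period: counting 20 business days from Sunday, 30 June 2030 (Jul 1, Jul 2, Jul 3, Jul 4, …, Jul 24, Jul 25, Jul 26, skipping weekends) reaches Friday, 26 July 2030.
The last day of the response period: 26 July 2030 + 7 days = 2 August 2030.
The date termination becomes effective: 2 August 2030 + 15 days = 17 August 2030. That falls on a Saturday, so it rolls to the next business day, Monday, 19 August 2030.

19 August 2030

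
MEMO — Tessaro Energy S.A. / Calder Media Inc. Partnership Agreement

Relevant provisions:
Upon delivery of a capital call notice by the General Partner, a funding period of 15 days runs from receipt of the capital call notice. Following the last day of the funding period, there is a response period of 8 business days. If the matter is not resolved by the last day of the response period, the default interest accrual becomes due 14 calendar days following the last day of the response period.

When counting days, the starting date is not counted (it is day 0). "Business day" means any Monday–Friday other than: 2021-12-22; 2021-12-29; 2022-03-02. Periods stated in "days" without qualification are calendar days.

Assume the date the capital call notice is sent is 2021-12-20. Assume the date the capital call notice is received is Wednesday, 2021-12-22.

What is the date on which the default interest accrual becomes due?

Adding 15 calendar days to 2021-12-22 gives 2022-01-06, which is the last day of the funding period.
From Thursday, 2022-01-06, 8 business days (Jan 7, Jan 10, Jan 11, Jan 12, Jan 13, Jan 14, Jan 17, Jan 18, skipping weekends) brings us to Tuesday, 2022-01-18, which is the last day of the response period.
The date on which the default interest accrual becomes due: 14 calendar days after 2022-01-18 is 2022-02-01.

2022-02-01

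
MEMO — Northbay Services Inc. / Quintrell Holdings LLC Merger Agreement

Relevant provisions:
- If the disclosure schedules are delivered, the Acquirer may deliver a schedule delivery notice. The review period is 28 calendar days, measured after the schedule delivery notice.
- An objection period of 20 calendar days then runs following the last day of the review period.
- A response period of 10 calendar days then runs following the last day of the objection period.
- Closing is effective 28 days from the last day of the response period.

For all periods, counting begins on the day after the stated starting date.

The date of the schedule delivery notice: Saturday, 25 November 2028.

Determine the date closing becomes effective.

Adding 28 calendar days to 25 November 2028 gives 23 December 2028, which is the last day of the review period.
Adding 20 calendar days to 23 December 2028 gives 12 January 2029, which is the last day of the objection period.
Adding 10 calendar days to 12 January 2029 gives 22 January 2029, which is the last day of the response period.
The date closing becomes effective: 22 January 2029 + 28 days = 19 February 2029.

19 February 2029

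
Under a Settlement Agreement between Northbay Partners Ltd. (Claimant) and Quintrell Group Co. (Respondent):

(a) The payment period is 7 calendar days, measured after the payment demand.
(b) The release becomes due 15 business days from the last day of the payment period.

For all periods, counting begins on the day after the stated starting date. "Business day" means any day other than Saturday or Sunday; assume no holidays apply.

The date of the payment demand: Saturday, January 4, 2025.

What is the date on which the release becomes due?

January 31, 2025

The last day of the payment period: January 4, 2025 + 7 days = January 11, 2025.
The date on which the release becomes due: 15 business days after Saturday, January 11, 2025, skipping weekends — Jan 13, Jan 14, Jan 15, Jan 16, …, Jan 29, Jan 30, Jan 31 — lands on Friday, January 31, 2025.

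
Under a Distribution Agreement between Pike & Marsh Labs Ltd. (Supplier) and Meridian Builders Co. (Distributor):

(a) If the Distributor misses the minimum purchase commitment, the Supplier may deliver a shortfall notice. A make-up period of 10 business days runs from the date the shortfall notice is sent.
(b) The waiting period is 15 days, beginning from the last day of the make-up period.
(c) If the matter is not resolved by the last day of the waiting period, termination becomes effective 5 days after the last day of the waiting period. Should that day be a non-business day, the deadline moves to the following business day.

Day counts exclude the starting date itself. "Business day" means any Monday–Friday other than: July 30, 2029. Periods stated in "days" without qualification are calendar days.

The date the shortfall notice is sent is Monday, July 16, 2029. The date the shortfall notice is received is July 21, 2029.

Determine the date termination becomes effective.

The last day of the make-up period: 10 business days after Monday, July 16, 2029, skipping weekends and the listed holiday on Jul 30 — Jul 17, Jul 18, Jul 19, Jul 20, Jul 23, Jul 24, Jul 25, Jul 26, Jul 27, Jul 31 — lands on Tuesday, July 31, 2029.
The last day of the waiting period: 15 calendar days after July 31, 2029 is August 15, 2029.
The date termination becomes effective: August 15, 2029 + 5 days = August 20, 2029. August 20, 2029 is a Monday and is not a listed holiday, so no roll-forward applies.

August 20, 2029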